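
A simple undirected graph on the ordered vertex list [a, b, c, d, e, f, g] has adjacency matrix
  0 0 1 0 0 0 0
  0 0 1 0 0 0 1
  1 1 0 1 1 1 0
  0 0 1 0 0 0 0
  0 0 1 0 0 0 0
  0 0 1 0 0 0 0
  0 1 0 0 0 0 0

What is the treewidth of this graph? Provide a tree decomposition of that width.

Treewidth 1.
One optimal decomposition is:
Bags: B1 = {c, e}  B2 = {b, c}  B3 = {c, d}  B4 = {c, f}  B5 = {a, c}  B6 = {b, g}
Tree: B1–B2, B2–B3, B3–B4, B4–B5, B2–B6

Each bag holds 2 vertices, so the decomposition has width 1, which upper-bounds the treewidth. Since G has at least one edge (e.g. e–c), it is not an edgeless graph, so tw(G) ≥ 1. Therefore the treewidth is 1.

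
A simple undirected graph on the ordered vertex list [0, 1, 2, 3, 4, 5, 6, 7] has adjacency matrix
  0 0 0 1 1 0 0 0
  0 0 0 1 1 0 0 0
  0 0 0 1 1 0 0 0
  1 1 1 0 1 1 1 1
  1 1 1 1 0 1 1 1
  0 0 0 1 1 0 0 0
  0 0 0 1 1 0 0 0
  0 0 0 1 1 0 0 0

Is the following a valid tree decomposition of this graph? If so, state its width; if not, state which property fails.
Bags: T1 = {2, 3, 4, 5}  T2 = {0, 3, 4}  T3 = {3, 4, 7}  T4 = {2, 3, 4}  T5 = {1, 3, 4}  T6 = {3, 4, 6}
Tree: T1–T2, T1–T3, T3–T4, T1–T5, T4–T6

No — bags containing vertex 2 are not connected in the tree.

A tree decomposition must satisfy three properties: every vertex lies in some bag; for every edge, both endpoints lie together in some bag; and for every vertex, the bags containing it form a connected subtree. Here bags containing vertex 2 are not connected in the tree, so the decomposition is invalid.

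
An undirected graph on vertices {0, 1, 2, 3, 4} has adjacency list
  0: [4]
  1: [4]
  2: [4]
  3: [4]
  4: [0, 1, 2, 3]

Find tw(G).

1

A width-1 tree decomposition is:
Bags: B1 = {1, 4}  B2 = {3, 4}  B3 = {2, 4}  B4 = {0, 4}
Tree: B1–B2, B1–B3, B1–B4
The largest bag has 2 vertices, giving width 1; this decomposition certifies tw(G) ≤ 1. Since G has at least one edge (e.g. 4–1), it is not an edgeless graph, so tw(G) ≥ 1. Combining the bounds, tw(G) = 1.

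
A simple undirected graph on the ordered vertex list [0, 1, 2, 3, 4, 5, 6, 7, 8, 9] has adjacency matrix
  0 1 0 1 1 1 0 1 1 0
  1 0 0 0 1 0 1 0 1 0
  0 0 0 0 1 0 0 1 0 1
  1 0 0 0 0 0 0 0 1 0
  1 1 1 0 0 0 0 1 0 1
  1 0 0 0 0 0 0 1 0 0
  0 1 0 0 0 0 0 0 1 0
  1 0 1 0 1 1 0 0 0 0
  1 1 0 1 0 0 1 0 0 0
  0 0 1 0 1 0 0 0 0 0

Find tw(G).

A width-2 tree decomposition is:
Bags: B1 = {0, 1, 8}  B2 = {0, 1, 4}  B3 = {0, 4, 7}  B4 = {2, 4, 7}  B5 = {2, 4, 9}  B6 = {0, 5, 7}  B7 = {1, 6, 8}  B8 = {0, 3, 8}
Tree: B1–B2, B2–B3, B3–B4, B4–B5, B3–B6, B1–B7, B1–B8
Each bag holds 3 vertices, so the decomposition has width 2, which upper-bounds the treewidth. On the other hand G contains the 3-clique {0, 1, 8}. A clique must lie in a single bag of any decomposition, so no decomposition can have width below 2. Hence tw(G) = 2 exactly.

2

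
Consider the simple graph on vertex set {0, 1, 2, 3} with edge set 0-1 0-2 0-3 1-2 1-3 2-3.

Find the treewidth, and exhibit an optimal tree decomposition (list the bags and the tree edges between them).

A single bag containing all 4 vertices is trivially a valid decomposition of width 3. Conversely, {0, 1, 2, 3} is a clique of size 4, and the vertices of any clique must share a bag in every tree decomposition; so some bag has ≥ 4 vertices and tw(G) ≥ 3. The upper and lower bounds meet at 3, so that is the treewidth.

Treewidth 3.
Bags: B1 = {0, 1, 2, 3}
Tree: (single bag)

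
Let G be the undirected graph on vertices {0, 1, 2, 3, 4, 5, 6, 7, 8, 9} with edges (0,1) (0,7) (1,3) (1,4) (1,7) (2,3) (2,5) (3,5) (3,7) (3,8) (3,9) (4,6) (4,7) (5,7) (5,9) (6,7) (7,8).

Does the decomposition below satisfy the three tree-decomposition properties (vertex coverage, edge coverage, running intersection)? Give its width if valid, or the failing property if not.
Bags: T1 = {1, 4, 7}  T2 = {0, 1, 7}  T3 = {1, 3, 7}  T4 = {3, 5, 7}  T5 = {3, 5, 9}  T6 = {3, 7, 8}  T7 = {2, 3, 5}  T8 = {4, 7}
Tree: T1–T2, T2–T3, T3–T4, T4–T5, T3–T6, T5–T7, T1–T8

No — vertex 6 appears in no bag.

A tree decomposition must satisfy three properties: every vertex lies in some bag; for every edge, both endpoints lie together in some bag; and for every vertex, the bags containing it form a connected subtree. Here vertex 6 appears in no bag, so the decomposition is invalid.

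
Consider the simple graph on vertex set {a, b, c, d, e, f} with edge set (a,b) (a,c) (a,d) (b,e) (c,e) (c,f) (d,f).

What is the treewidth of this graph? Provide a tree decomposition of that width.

Every bag has size at most 3, so the width is 3 − 1 = 2 and tw(G) ≤ 2. The edges e–b–a–c–e form a cycle, so G is not a tree and its treewidth is at least 2. Hence tw(G) = 2 exactly.

Treewidth 2.
One optimal decomposition is:
Bags: B1 = {b, c, e}  B2 = {a, b, c}  B3 = {a, c, f}  B4 = {a, d, f}
Tree: B1–B2, B2–B3, B3–B4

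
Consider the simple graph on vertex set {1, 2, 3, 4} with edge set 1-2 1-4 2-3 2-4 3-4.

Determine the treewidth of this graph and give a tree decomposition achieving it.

Treewidth 2.
One optimal decomposition is:
Bags: B1 = {1, 2, 4}  B2 = {2, 3, 4}
Tree: B1–B2

Each bag holds 3 vertices, so the decomposition has width 2, which upper-bounds the treewidth. Conversely, {1, 2, 4} is a clique of size 3, and the vertices of any clique must share a bag in every tree decomposition; so some bag has ≥ 3 vertices and tw(G) ≥ 2. The upper and lower bounds meet at 2, so that is the treewidth.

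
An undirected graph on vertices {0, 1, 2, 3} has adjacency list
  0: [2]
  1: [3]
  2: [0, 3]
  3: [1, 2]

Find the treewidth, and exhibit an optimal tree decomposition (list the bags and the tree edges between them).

Treewidth 1.
One optimal decomposition is:
Bags: B1 = {1, 3}  B2 = {2, 3}  B3 = {0, 2}
Tree: B1–B2, B2–B3

Every bag has size at most 2, so the width is 2 − 1 = 1 and tw(G) ≤ 1. G has an edge, so its treewidth is at least 1. The upper and lower bounds meet at 1, so that is the treewidth.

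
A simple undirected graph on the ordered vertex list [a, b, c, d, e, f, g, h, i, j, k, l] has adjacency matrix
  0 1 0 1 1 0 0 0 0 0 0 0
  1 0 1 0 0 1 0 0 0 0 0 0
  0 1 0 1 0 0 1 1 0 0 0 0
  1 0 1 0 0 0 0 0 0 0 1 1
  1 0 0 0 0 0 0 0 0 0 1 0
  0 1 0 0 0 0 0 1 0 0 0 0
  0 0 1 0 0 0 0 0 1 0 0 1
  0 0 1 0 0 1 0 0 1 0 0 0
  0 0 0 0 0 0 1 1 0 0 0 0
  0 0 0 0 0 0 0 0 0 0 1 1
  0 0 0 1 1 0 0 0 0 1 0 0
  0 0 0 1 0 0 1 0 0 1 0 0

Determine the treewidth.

A width-3 tree decomposition is:
Bags: B1 = {f, g, h, i}  B2 = {c, f, g, h}  B3 = {b, c, f, g}  B4 = {b, c, g, l}  B5 = {b, c, d, l}  B6 = {a, b, d, l}  B7 = {a, d, j, l}  B8 = {a, d, j, k}  B9 = {a, e, j, k}
Tree: B1–B2, B2–B3, B3–B4, B4–B5, B5–B6, B6–B7, B7–B8, B8–B9
The largest bag has 4 vertices, giving width 3; this decomposition certifies tw(G) ≤ 3. For the lower bound: the 4 vertex sets {f,h,i}, {g}, {c}, {a,b,d,l} are disjoint, each induces a connected subgraph, and every pair is joined by at least one edge of G. Contracting each set to a single vertex therefore yields K_{4} as a minor, and since treewidth is minor-monotone, tw(G) ≥ tw(K_{4}) = 3. The upper and lower bounds meet at 3, so that is the treewidth.

3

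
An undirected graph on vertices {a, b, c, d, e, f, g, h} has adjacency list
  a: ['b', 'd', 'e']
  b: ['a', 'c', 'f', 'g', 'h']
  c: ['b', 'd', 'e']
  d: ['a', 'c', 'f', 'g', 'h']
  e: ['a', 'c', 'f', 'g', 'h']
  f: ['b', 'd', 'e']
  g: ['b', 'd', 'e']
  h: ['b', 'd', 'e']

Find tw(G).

A width-3 tree decomposition is:
Bags: B1 = {b, c, d, e}  B2 = {a, b, d, e}  B3 = {b, d, e, g}  B4 = {b, d, e, f}  B5 = {b, d, e, h}
Tree: B1–B2, B2–B3, B3–B4, B4–B5
The largest bag has 4 vertices, giving width 3; this decomposition certifies tw(G) ≤ 3. For the lower bound: the 4 vertex sets {b,c}, {a,e}, {d}, {g} are disjoint, each induces a connected subgraph, and every pair is joined by at least one edge of G. Contracting each set to a single vertex therefore yields K_{4} as a minor, and since treewidth is minor-monotone, tw(G) ≥ tw(K_{4}) = 3. Hence tw(G) = 3 exactly.

3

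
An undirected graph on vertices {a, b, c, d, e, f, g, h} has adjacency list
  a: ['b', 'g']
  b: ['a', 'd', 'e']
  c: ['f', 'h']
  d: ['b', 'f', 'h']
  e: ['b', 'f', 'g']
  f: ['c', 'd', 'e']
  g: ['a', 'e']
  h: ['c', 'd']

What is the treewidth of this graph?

A width-2 tree decomposition is:
Bags: B1 = {a, e, g}  B2 = {a, b, e}  B3 = {b, e, f}  B4 = {b, d, f}  B5 = {c, d, f}  B6 = {c, d, h}
Tree: B1–B2, B2–B3, B3–B4, B4–B5, B5–B6
Each bag holds 3 vertices, so the decomposition has width 2, which upper-bounds the treewidth. Since g–a–b–e–g is a cycle in G, G is not acyclic. Forests are exactly the graphs of treewidth ≤ 1, so tw(G) ≥ 2. The upper and lower bounds meet at 2, so that is the treewidth.

2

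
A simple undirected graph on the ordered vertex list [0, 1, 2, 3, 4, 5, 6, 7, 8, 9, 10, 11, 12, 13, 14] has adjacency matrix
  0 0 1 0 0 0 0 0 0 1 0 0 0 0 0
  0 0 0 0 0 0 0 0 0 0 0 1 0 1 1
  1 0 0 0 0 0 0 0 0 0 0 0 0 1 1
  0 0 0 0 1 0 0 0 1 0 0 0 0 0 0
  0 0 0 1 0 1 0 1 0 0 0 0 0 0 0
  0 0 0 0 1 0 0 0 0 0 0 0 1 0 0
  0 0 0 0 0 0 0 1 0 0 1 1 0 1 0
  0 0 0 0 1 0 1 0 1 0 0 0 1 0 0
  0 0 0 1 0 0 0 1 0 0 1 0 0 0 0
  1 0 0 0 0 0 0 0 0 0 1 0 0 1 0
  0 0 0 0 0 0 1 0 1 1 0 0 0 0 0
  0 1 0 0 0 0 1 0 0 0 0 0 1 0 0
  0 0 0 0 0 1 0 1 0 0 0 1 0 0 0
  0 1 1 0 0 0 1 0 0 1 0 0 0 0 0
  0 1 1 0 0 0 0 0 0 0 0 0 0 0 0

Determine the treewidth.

3

A width-3 tree decomposition is:
Bags: B1 = {0, 1, 2, 14}  B2 = {0, 1, 2, 13}  B3 = {0, 1, 9, 13}  B4 = {1, 9, 11, 13}  B5 = {6, 9, 11, 13}  B6 = {6, 9, 10, 11}  B7 = {6, 10, 11, 12}  B8 = {6, 7, 10, 12}  B9 = {7, 8, 10, 12}  B10 = {5, 7, 8, 12}  B11 = {4, 5, 7, 8}  B12 = {3, 4, 5, 8}
Tree: B1–B2, B2–B3, B3–B4, B4–B5, B5–B6, B6–B7, B7–B8, B8–B9, B9–B10, B10–B11, B11–B12
Every bag has size at most 4, so the width is 4 − 1 = 3 and tw(G) ≤ 3. For the lower bound: the 4 vertex sets {0,2,14}, {1}, {13}, {6,9,10,11} are disjoint, each induces a connected subgraph, and every pair is joined by at least one edge of G. Contracting each set to a single vertex therefore yields K_{4} as a minor, and since treewidth is minor-monotone, tw(G) ≥ tw(K_{4}) = 3. The upper and lower bounds meet at 3, so that is the treewidth.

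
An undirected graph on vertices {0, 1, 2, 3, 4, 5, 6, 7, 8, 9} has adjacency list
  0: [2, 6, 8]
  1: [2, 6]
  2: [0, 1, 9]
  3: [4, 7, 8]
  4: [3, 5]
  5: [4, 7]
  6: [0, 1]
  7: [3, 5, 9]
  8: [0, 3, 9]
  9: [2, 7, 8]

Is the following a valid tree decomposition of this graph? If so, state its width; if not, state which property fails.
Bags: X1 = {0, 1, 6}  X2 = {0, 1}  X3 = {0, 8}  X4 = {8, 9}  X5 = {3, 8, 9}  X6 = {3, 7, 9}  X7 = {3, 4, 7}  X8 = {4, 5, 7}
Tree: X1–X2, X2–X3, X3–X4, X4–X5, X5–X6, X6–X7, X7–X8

No — vertex 2 appears in no bag.

A tree decomposition must satisfy three properties: every vertex lies in some bag; for every edge, both endpoints lie together in some bag; and for every vertex, the bags containing it form a connected subtree. Here vertex 2 appears in no bag, so the decomposition is invalid.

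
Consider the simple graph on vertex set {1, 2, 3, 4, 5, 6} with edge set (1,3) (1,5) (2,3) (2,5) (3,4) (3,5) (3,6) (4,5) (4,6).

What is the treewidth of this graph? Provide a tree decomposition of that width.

Each bag holds 3 vertices, so the decomposition has width 2, which upper-bounds the treewidth. For the lower bound, the 3 vertices {1, 3, 5} are pairwise adjacent, and any tree decomposition puts a clique entirely inside one bag — forcing width ≥ 2. The upper and lower bounds meet at 2, so that is the treewidth.

Treewidth 2.
Bags: B1 = {3, 4, 5}  B2 = {3, 4, 6}  B3 = {1, 3, 5}  B4 = {2, 3, 5}
Tree: B1–B2, B1–B3, B3–B4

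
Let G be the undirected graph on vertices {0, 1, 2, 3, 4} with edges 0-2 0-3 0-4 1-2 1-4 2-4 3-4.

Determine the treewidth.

A width-2 tree decomposition is:
Bags: B1 = {0, 3, 4}  B2 = {0, 2, 4}  B3 = {1, 2, 4}
Tree: B1–B2, B2–B3
Each bag holds 3 vertices, so the decomposition has width 2, which upper-bounds the treewidth. Conversely, {0, 2, 4} is a clique of size 3, and the vertices of any clique must share a bag in every tree decomposition; so some bag has ≥ 3 vertices and tw(G) ≥ 2. Hence tw(G) = 2 exactly.

2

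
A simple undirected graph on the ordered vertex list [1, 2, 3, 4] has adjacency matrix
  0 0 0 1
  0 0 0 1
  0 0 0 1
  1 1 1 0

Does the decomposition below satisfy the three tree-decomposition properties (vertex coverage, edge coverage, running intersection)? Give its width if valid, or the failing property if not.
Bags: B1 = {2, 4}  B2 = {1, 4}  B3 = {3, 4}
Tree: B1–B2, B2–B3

Checking the three conditions: (i) the bags cover all of {1, 2, 3, 4}; (ii) for each edge, some bag contains both endpoints; (iii) the bags containing any fixed vertex form a subtree. All hold, so the decomposition is valid with width 2 − 1 = 1.

Yes; width 1.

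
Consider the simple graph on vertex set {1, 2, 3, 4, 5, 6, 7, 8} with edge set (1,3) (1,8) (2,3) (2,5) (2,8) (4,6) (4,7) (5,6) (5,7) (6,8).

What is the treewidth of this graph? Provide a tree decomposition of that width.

Every bag has size at most 3, so the width is 3 − 1 = 2 and tw(G) ≤ 2. The edges 4–7–5–6–4 form a cycle, so G is not a tree and its treewidth is at least 2. Hence tw(G) = 2 exactly.

Treewidth 2.
One optimal decomposition is:
Bags: B1 = {4, 6, 7}  B2 = {5, 6, 7}  B3 = {5, 6, 8}  B4 = {2, 5, 8}  B5 = {1, 2, 8}  B6 = {1, 2, 3}
Tree: B1–B2, B2–B3, B3–B4, B4–B5, B5–B6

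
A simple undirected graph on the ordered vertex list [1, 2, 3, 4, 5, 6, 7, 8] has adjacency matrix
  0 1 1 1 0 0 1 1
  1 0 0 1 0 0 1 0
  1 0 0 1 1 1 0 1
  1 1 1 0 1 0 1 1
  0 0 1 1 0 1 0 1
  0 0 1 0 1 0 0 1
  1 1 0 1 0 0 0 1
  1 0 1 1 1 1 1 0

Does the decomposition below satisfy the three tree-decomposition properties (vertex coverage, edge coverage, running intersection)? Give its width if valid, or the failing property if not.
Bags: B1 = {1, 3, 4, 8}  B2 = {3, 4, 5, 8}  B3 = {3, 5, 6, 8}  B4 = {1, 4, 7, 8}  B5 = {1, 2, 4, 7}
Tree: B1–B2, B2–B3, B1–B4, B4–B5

Yes; width 3.

Vertex coverage: the bags together contain {1, 2, 3, 4, 5, 6, 7, 8}, the full vertex set. Edge coverage: each edge of G has both endpoints in at least one bag. Running intersection: for every vertex, the bags containing it form a connected subtree. All three properties hold, so this is a valid tree decomposition of width max|bag| − 1 = 3, and hence tw(G) ≤ 3.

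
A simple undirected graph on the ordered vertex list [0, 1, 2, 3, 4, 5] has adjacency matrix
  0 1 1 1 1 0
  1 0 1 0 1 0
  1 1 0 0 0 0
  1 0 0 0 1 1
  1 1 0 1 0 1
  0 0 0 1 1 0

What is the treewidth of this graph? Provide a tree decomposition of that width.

Every bag has size at most 3, so the width is 3 − 1 = 2 and tw(G) ≤ 2. For the lower bound, the 3 vertices {0, 1, 2} are pairwise adjacent, and any tree decomposition puts a clique entirely inside one bag — forcing width ≥ 2. Combining the bounds, tw(G) = 2.

Treewidth 2.
One optimal decomposition is:
Bags: B1 = {0, 1, 4}  B2 = {0, 3, 4}  B3 = {3, 4, 5}  B4 = {0, 1, 2}
Tree: B1–B2, B2–B3, B1–B4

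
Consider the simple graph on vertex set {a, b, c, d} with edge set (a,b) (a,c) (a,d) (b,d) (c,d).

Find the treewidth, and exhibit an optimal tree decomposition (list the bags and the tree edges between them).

Treewidth 2.
One optimal decomposition is:
Bags: B1 = {a, b, d}  B2 = {a, c, d}
Tree: B1–B2

Each bag holds 3 vertices, so the decomposition has width 2, which upper-bounds the treewidth. Conversely, {a, c, d} is a clique of size 3, and the vertices of any clique must share a bag in every tree decomposition; so some bag has ≥ 3 vertices and tw(G) ≥ 2. Therefore the treewidth is 2.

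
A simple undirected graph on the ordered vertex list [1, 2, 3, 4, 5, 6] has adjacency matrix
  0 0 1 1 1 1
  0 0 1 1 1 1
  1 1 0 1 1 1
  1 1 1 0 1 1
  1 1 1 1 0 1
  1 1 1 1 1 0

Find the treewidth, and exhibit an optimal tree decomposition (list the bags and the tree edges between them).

Treewidth 4.
One such decomposition:
Bags: B1 = {2, 3, 4, 5, 6}  B2 = {1, 3, 4, 5, 6}
Tree: B1–B2

Each bag holds 5 vertices, so the decomposition has width 4, which upper-bounds the treewidth. Conversely, {1, 3, 4, 5, 6} is a clique of size 5, and the vertices of any clique must share a bag in every tree decomposition; so some bag has ≥ 5 vertices and tw(G) ≥ 4. Hence tw(G) = 4 exactly.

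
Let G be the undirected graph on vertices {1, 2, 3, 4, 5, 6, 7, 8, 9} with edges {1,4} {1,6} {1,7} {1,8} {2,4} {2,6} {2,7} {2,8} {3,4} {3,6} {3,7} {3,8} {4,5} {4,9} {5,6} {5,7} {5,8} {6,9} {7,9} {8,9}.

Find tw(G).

4

A width-4 tree decomposition is:
Bags: B1 = {1, 4, 6, 7, 8}  B2 = {4, 6, 7, 8, 9}  B3 = {2, 4, 6, 7, 8}  B4 = {3, 4, 6, 7, 8}  B5 = {4, 5, 6, 7, 8}
Tree: B1–B2, B2–B3, B3–B4, B4–B5
Each bag holds 5 vertices, so the decomposition has width 4, which upper-bounds the treewidth. For the lower bound: the 5 vertex sets {1,6}, {8,9}, {2,4}, {7}, {3} are disjoint, each induces a connected subgraph, and every pair is joined by at least one edge of G. Contracting each set to a single vertex therefore yields K_{5} as a minor, and since treewidth is minor-monotone, tw(G) ≥ tw(K_{5}) = 4. The upper and lower bounds meet at 4, so that is the treewidth.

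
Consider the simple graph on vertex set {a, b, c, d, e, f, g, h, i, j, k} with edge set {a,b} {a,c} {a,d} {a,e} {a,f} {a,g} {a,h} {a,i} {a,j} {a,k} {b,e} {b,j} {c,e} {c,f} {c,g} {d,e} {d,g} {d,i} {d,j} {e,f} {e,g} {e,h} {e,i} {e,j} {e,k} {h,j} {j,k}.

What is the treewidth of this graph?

3

A width-3 tree decomposition is:
Bags: B1 = {a, d, e, j}  B2 = {a, d, e, g}  B3 = {a, e, h, j}  B4 = {a, c, e, g}  B5 = {a, e, j, k}  B6 = {a, b, e, j}  B7 = {a, c, e, f}  B8 = {a, d, e, i}
Tree: B1–B2, B1–B3, B2–B4, B3–B5, B3–B6, B4–B7, B2–B8
Every bag has size at most 4, so the width is 4 − 1 = 3 and tw(G) ≤ 3. Conversely, {a, c, e, f} is a clique of size 4, and the vertices of any clique must share a bag in every tree decomposition; so some bag has ≥ 4 vertices and tw(G) ≥ 3. Therefore the treewidth is 3.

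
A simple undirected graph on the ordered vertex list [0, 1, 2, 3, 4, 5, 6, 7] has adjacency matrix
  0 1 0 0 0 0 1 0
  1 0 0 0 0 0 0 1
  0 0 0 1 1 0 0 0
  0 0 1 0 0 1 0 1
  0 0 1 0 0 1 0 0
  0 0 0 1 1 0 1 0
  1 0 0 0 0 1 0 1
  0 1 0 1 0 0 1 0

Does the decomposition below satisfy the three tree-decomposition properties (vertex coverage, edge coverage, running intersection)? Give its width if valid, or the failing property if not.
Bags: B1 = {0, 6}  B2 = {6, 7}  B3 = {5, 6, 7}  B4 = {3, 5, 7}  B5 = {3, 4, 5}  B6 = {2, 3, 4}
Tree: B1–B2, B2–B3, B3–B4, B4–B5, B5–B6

A tree decomposition must satisfy three properties: every vertex lies in some bag; for every edge, both endpoints lie together in some bag; and for every vertex, the bags containing it form a connected subtree. Here vertex 1 appears in no bag, so the decomposition is invalid.

No — vertex 1 appears in no bag.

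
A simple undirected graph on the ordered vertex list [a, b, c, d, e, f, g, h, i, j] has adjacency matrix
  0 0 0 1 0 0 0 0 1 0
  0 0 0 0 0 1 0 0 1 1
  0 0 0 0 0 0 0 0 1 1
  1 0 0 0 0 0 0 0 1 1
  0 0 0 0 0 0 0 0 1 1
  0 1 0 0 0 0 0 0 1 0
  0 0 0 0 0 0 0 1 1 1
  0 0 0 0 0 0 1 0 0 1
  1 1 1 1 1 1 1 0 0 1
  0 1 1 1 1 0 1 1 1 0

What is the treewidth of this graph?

2

A width-2 tree decomposition is:
Bags: B1 = {d, i, j}  B2 = {b, i, j}  B3 = {e, i, j}  B4 = {g, i, j}  B5 = {b, f, i}  B6 = {a, d, i}  B7 = {c, i, j}  B8 = {g, h, j}
Tree: B1–B2, B1–B3, B3–B4, B2–B5, B1–B6, B4–B7, B4–B8
The largest bag has 3 vertices, giving width 2; this decomposition certifies tw(G) ≤ 2. On the other hand G contains the 3-clique {g, h, j}. A clique must lie in a single bag of any decomposition, so no decomposition can have width below 2. Combining the bounds, tw(G) = 2.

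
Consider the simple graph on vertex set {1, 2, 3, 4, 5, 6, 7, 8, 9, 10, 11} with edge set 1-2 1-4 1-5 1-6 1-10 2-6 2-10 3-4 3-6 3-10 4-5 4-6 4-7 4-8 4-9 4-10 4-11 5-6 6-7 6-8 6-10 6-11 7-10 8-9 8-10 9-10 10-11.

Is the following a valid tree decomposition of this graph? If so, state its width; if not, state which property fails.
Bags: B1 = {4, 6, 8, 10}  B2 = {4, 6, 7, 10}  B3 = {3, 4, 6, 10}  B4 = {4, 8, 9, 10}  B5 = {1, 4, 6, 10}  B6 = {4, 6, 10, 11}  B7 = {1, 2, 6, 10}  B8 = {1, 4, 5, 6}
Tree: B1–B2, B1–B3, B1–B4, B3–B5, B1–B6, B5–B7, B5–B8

Every vertex of G appears in some bag (union = {1, 2, 3, 4, 5, 6, 7, 8, 9, 10, 11}); every edge is covered by a bag; and for each vertex v the set of bags containing v is connected in the bag tree. The decomposition is therefore valid. The largest bag has 4 vertices, so the width is 3.

Yes; width 3.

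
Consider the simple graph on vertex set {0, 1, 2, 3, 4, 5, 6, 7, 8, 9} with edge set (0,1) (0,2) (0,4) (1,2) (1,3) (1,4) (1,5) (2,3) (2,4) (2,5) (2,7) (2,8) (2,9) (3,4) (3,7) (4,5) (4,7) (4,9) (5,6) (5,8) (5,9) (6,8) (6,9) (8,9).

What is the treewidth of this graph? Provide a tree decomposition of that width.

Treewidth 3.
Bags: B1 = {1, 2, 4, 5}  B2 = {2, 4, 5, 9}  B3 = {1, 2, 3, 4}  B4 = {2, 5, 8, 9}  B5 = {0, 1, 2, 4}  B6 = {5, 6, 8, 9}  B7 = {2, 3, 4, 7}
Tree: B1–B2, B1–B3, B2–B4, B3–B5, B4–B6, B3–B7

Every bag has size at most 4, so the width is 4 − 1 = 3 and tw(G) ≤ 3. Conversely, {2, 5, 8, 9} is a clique of size 4, and the vertices of any clique must share a bag in every tree decomposition; so some bag has ≥ 4 vertices and tw(G) ≥ 3. Combining the bounds, tw(G) = 3.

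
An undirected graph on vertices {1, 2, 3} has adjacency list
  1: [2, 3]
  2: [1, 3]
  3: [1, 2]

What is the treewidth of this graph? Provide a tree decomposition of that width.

A single bag containing all 3 vertices is trivially a valid decomposition of width 2. On the other hand G contains the 3-clique {1, 2, 3}. A clique must lie in a single bag of any decomposition, so no decomposition can have width below 2. Combining the bounds, tw(G) = 2.

Treewidth 2.
One such decomposition:
Bags: B1 = {1, 2, 3}
Tree: (single bag)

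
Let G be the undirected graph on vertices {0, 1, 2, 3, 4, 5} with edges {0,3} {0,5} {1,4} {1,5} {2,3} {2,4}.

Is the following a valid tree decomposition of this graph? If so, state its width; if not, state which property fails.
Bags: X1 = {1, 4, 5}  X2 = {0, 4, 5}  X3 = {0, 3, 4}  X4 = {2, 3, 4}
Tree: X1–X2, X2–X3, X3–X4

Yes; width 2.

Vertex coverage: the bags together contain {0, 1, 2, 3, 4, 5}, the full vertex set. Edge coverage: each edge of G has both endpoints in at least one bag. Running intersection: for every vertex, the bags containing it form a connected subtree. All three properties hold, so this is a valid tree decomposition of width max|bag| − 1 = 2, and hence tw(G) ≤ 2.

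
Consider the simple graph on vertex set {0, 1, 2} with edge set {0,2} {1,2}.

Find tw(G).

1

A width-1 tree decomposition is:
Bags: B1 = {0, 2}  B2 = {1, 2}
Tree: B1–B2
Each bag holds 2 vertices, so the decomposition has width 1, which upper-bounds the treewidth. G has an edge, so its treewidth is at least 1. Hence tw(G) = 1 exactly.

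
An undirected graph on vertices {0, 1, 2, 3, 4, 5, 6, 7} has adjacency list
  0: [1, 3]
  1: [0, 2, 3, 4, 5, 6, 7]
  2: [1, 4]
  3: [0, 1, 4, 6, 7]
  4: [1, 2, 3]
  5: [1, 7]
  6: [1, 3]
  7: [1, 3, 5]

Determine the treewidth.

A width-2 tree decomposition is:
Bags: B1 = {1, 3, 4}  B2 = {0, 1, 3}  B3 = {1, 3, 7}  B4 = {1, 2, 4}  B5 = {1, 3, 6}  B6 = {1, 5, 7}
Tree: B1–B2, B1–B3, B1–B4, B3–B5, B3–B6
The largest bag has 3 vertices, giving width 2; this decomposition certifies tw(G) ≤ 2. For the lower bound, the 3 vertices {1, 2, 4} are pairwise adjacent, and any tree decomposition puts a clique entirely inside one bag — forcing width ≥ 2. Hence tw(G) = 2 exactly.

2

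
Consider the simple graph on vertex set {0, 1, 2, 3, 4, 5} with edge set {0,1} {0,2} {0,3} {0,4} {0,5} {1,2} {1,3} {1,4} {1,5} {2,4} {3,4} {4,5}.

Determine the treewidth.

3

A width-3 tree decomposition is:
Bags: B1 = {0, 1, 3, 4}  B2 = {0, 1, 2, 4}  B3 = {0, 1, 4, 5}
Tree: B1–B2, B1–B3
The largest bag has 4 vertices, giving width 3; this decomposition certifies tw(G) ≤ 3. Conversely, {0, 1, 2, 4} is a clique of size 4, and the vertices of any clique must share a bag in every tree decomposition; so some bag has ≥ 4 vertices and tw(G) ≥ 3. The upper and lower bounds meet at 3, so that is the treewidth.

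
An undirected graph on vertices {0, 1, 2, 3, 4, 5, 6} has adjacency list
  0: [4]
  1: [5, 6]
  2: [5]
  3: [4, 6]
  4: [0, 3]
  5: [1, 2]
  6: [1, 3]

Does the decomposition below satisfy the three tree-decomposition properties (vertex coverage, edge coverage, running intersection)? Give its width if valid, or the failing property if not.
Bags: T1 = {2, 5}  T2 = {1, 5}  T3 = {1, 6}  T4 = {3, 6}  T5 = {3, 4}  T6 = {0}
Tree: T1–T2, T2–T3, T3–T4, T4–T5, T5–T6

A tree decomposition must satisfy three properties: every vertex lies in some bag; for every edge, both endpoints lie together in some bag; and for every vertex, the bags containing it form a connected subtree. Here edge (4,0) lies in no bag, so the decomposition is invalid.

No — edge (4,0) lies in no bag.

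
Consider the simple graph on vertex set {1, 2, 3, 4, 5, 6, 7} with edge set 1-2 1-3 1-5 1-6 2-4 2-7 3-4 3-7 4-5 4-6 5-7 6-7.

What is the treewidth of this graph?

A width-3 tree decomposition is:
Bags: B1 = {1, 3, 4, 7}  B2 = {1, 4, 6, 7}  B3 = {1, 2, 4, 7}  B4 = {1, 4, 5, 7}
Tree: B1–B2, B2–B3, B3–B4
The largest bag has 4 vertices, giving width 3; this decomposition certifies tw(G) ≤ 3. For the lower bound: the 4 vertex sets {3,4}, {6,7}, {1}, {2} are disjoint, each induces a connected subgraph, and every pair is joined by at least one edge of G. Contracting each set to a single vertex therefore yields K_{4} as a minor, and since treewidth is minor-monotone, tw(G) ≥ tw(K_{4}) = 3. The upper and lower bounds meet at 3, so that is the treewidth.

3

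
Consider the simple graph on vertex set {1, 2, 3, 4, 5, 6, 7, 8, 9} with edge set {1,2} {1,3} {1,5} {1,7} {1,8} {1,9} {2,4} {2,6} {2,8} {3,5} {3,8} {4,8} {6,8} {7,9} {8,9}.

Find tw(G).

A width-2 tree decomposition is:
Bags: B1 = {1, 7, 9}  B2 = {1, 8, 9}  B3 = {1, 3, 8}  B4 = {1, 2, 8}  B5 = {2, 4, 8}  B6 = {1, 3, 5}  B7 = {2, 6, 8}
Tree: B1–B2, B2–B3, B3–B4, B4–B5, B3–B6, B5–B7
Each bag holds 3 vertices, so the decomposition has width 2, which upper-bounds the treewidth. Conversely, {1, 8, 9} is a clique of size 3, and the vertices of any clique must share a bag in every tree decomposition; so some bag has ≥ 3 vertices and tw(G) ≥ 2. Therefore the treewidth is 2.

2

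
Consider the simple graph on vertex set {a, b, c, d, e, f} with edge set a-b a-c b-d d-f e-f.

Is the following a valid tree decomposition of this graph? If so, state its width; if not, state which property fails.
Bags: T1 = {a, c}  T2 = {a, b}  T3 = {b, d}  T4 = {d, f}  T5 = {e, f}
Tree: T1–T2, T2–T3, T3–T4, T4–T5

Yes; width 1.

Every vertex of G appears in some bag (union = {a, b, c, d, e, f}); every edge is covered by a bag; and for each vertex v the set of bags containing v is connected in the bag tree. The decomposition is therefore valid. The largest bag has 2 vertices, so the width is 1.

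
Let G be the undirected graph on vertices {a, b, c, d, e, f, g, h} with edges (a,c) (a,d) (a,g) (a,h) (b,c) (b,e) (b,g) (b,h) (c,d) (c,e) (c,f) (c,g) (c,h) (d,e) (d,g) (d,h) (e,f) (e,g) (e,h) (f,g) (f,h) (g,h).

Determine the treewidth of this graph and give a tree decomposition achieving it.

Treewidth 4.
One optimal decomposition is:
Bags: B1 = {a, c, d, g, h}  B2 = {c, d, e, g, h}  B3 = {b, c, e, g, h}  B4 = {c, e, f, g, h}
Tree: B1–B2, B2–B3, B3–B4

Every bag has size at most 5, so the width is 5 − 1 = 4 and tw(G) ≤ 4. For the lower bound, the 5 vertices {c, d, e, g, h} are pairwise adjacent, and any tree decomposition puts a clique entirely inside one bag — forcing width ≥ 4. Therefore the treewidth is 4.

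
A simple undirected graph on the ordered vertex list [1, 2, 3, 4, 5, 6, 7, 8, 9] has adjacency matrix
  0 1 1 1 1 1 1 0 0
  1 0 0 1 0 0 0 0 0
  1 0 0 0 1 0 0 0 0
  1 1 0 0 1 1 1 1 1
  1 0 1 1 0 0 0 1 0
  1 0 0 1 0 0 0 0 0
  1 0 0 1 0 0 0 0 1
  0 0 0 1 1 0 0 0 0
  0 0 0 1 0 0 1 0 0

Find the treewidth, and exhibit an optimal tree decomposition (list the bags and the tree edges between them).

The largest bag has 3 vertices, giving width 2; this decomposition certifies tw(G) ≤ 2. On the other hand G contains the 3-clique {1, 3, 5}. A clique must lie in a single bag of any decomposition, so no decomposition can have width below 2. Hence tw(G) = 2 exactly.

Treewidth 2.
One such decomposition:
Bags: B1 = {4, 5, 8}  B2 = {1, 4, 5}  B3 = {1, 4, 6}  B4 = {1, 3, 5}  B5 = {1, 2, 4}  B6 = {1, 4, 7}  B7 = {4, 7, 9}
Tree: B1–B2, B2–B3, B2–B4, B2–B5, B5–B6, B6–B7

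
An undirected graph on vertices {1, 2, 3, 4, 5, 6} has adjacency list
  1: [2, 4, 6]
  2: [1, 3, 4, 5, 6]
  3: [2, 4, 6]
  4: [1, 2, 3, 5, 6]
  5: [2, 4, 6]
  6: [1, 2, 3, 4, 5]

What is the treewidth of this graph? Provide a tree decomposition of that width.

Each bag holds 4 vertices, so the decomposition has width 3, which upper-bounds the treewidth. On the other hand G contains the 4-clique {1, 2, 4, 6}. A clique must lie in a single bag of any decomposition, so no decomposition can have width below 3. The upper and lower bounds meet at 3, so that is the treewidth.

Treewidth 3.
Bags: B1 = {2, 4, 5, 6}  B2 = {1, 2, 4, 6}  B3 = {2, 3, 4, 6}
Tree: B1–B2, B2–B3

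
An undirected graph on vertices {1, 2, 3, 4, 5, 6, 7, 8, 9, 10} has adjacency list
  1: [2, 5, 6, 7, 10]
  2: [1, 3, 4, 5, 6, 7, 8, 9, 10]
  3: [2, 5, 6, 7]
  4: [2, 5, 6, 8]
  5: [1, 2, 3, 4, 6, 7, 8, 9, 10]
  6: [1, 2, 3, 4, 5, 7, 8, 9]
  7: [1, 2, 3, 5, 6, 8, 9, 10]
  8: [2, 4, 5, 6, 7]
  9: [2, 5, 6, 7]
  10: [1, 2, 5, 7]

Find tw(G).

4

A width-4 tree decomposition is:
Bags: B1 = {1, 2, 5, 6, 7}  B2 = {2, 5, 6, 7, 9}  B3 = {2, 5, 6, 7, 8}  B4 = {2, 4, 5, 6, 8}  B5 = {2, 3, 5, 6, 7}  B6 = {1, 2, 5, 7, 10}
Tree: B1–B2, B2–B3, B3–B4, B1–B5, B1–B6
The largest bag has 5 vertices, giving width 4; this decomposition certifies tw(G) ≤ 4. Conversely, {1, 2, 5, 7, 10} is a clique of size 5, and the vertices of any clique must share a bag in every tree decomposition; so some bag has ≥ 5 vertices and tw(G) ≥ 4. Combining the bounds, tw(G) = 4.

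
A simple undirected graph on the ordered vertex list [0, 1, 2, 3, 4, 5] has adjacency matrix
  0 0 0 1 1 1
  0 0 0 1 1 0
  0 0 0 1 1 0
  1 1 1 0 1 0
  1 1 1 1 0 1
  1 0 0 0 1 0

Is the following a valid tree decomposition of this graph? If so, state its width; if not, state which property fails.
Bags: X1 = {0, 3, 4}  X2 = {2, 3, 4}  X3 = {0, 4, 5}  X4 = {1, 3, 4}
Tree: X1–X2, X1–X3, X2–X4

Checking the three conditions: (i) the bags cover all of {0, 1, 2, 3, 4, 5}; (ii) for each edge, some bag contains both endpoints; (iii) the bags containing any fixed vertex form a subtree. All hold, so the decomposition is valid with width 3 − 1 = 2.

Yes; width 2.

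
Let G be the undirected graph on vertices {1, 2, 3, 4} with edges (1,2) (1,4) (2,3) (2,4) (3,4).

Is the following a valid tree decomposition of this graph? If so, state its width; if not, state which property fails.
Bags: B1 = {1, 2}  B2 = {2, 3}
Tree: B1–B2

No — vertex 4 appears in no bag.

A tree decomposition must satisfy three properties: every vertex lies in some bag; for every edge, both endpoints lie together in some bag; and for every vertex, the bags containing it form a connected subtree. Here vertex 4 appears in no bag, so the decomposition is invalid.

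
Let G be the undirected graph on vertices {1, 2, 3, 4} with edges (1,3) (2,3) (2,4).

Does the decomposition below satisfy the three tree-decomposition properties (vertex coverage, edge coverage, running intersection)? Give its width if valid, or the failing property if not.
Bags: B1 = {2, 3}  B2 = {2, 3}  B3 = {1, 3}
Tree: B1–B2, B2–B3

A tree decomposition must satisfy three properties: every vertex lies in some bag; for every edge, both endpoints lie together in some bag; and for every vertex, the bags containing it form a connected subtree. Here vertex 4 appears in no bag, so the decomposition is invalid.

No — vertex 4 appears in no bag.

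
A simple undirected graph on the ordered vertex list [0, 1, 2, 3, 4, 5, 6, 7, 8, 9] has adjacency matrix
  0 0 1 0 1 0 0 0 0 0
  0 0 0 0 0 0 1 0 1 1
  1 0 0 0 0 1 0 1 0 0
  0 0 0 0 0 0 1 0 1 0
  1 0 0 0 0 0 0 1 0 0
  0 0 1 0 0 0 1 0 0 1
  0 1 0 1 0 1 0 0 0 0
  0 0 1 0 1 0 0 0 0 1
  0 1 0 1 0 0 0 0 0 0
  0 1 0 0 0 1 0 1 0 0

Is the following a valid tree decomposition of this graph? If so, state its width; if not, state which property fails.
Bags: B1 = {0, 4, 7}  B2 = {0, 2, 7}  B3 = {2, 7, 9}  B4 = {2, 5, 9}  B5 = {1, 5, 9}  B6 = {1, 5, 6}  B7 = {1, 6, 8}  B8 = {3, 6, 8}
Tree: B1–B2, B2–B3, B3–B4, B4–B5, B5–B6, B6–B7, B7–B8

Vertex coverage: the bags together contain {0, 1, 2, 3, 4, 5, 6, 7, 8, 9}, the full vertex set. Edge coverage: each edge of G has both endpoints in at least one bag. Running intersection: for every vertex, the bags containing it form a connected subtree. All three properties hold, so this is a valid tree decomposition of width max|bag| − 1 = 2, and hence tw(G) ≤ 2.

Yes; width 2.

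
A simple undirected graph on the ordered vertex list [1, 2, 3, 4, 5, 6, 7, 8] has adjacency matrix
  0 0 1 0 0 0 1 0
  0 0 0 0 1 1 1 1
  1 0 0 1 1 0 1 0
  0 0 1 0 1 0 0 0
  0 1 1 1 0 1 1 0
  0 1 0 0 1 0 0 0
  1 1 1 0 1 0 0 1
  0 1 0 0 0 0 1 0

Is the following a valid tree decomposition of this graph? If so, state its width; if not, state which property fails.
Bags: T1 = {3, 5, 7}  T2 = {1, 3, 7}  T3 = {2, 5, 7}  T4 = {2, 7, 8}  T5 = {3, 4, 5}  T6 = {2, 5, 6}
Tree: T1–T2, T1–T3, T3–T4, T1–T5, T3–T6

Yes; width 2.

Vertex coverage: the bags together contain {1, 2, 3, 4, 5, 6, 7, 8}, the full vertex set. Edge coverage: each edge of G has both endpoints in at least one bag. Running intersection: for every vertex, the bags containing it form a connected subtree. All three properties hold, so this is a valid tree decomposition of width max|bag| − 1 = 2, and hence tw(G) ≤ 2.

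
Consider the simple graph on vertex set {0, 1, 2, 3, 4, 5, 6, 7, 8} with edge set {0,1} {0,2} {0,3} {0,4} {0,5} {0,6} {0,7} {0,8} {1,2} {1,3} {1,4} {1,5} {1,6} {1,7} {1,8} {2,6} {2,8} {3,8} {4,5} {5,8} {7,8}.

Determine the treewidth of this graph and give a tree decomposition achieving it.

Every bag has size at most 4, so the width is 4 − 1 = 3 and tw(G) ≤ 3. On the other hand G contains the 4-clique {0, 1, 2, 8}. A clique must lie in a single bag of any decomposition, so no decomposition can have width below 3. Hence tw(G) = 3 exactly.

Treewidth 3.
Bags: B1 = {0, 1, 3, 8}  B2 = {0, 1, 7, 8}  B3 = {0, 1, 5, 8}  B4 = {0, 1, 4, 5}  B5 = {0, 1, 2, 8}  B6 = {0, 1, 2, 6}
Tree: B1–B2, B1–B3, B3–B4, B3–B5, B5–B6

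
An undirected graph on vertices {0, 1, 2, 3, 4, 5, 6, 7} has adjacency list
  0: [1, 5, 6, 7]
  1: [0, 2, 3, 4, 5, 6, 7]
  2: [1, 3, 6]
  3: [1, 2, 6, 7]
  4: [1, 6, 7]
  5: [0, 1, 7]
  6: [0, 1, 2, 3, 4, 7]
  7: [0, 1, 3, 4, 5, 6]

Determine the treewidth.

A width-3 tree decomposition is:
Bags: B1 = {1, 3, 6, 7}  B2 = {1, 2, 3, 6}  B3 = {1, 4, 6, 7}  B4 = {0, 1, 6, 7}  B5 = {0, 1, 5, 7}
Tree: B1–B2, B1–B3, B1–B4, B4–B5
The largest bag has 4 vertices, giving width 3; this decomposition certifies tw(G) ≤ 3. For the lower bound, the 4 vertices {0, 1, 5, 7} are pairwise adjacent, and any tree decomposition puts a clique entirely inside one bag — forcing width ≥ 3. The upper and lower bounds meet at 3, so that is the treewidth.

3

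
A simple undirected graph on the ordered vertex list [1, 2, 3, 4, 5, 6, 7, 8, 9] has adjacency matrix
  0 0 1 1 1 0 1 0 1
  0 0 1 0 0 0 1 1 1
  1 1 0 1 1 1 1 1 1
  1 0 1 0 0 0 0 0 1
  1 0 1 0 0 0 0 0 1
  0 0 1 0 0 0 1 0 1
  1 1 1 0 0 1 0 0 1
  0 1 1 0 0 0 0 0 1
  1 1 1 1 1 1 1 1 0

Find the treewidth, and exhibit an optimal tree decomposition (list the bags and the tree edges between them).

Treewidth 3.
One optimal decomposition is:
Bags: B1 = {1, 3, 4, 9}  B2 = {1, 3, 7, 9}  B3 = {3, 6, 7, 9}  B4 = {1, 3, 5, 9}  B5 = {2, 3, 7, 9}  B6 = {2, 3, 8, 9}
Tree: B1–B2, B2–B3, B2–B4, B3–B5, B5–B6

The largest bag has 4 vertices, giving width 3; this decomposition certifies tw(G) ≤ 3. Conversely, {2, 3, 8, 9} is a clique of size 4, and the vertices of any clique must share a bag in every tree decomposition; so some bag has ≥ 4 vertices and tw(G) ≥ 3. Therefore the treewidth is 3.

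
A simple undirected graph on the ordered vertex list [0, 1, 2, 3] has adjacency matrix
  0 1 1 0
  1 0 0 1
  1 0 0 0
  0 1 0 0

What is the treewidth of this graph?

1

A width-1 tree decomposition is:
Bags: B1 = {0, 1}  B2 = {0, 2}  B3 = {1, 3}
Tree: B1–B2, B1–B3
Each bag holds 2 vertices, so the decomposition has width 1, which upper-bounds the treewidth. Since G has at least one edge (e.g. 0–1), it is not an edgeless graph, so tw(G) ≥ 1. Combining the bounds, tw(G) = 1.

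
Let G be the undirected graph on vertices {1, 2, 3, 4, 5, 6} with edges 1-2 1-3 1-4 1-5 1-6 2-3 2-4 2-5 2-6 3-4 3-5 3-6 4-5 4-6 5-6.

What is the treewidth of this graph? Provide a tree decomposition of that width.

With just one bag of size 6, the width is 6 − 1 = 5, so tw(G) ≤ 5. Conversely, {1, 2, 3, 4, 5, 6} is a clique of size 6, and the vertices of any clique must share a bag in every tree decomposition; so some bag has ≥ 6 vertices and tw(G) ≥ 5. Therefore the treewidth is 5.

Treewidth 5.
Bags: B1 = {1, 2, 3, 4, 5, 6}
Tree: (single bag)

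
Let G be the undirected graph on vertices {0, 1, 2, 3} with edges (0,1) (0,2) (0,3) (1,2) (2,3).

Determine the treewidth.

A width-2 tree decomposition is:
Bags: B1 = {0, 2, 3}  B2 = {0, 1, 2}
Tree: B1–B2
Every bag has size at most 3, so the width is 3 − 1 = 2 and tw(G) ≤ 2. On the other hand G contains the 3-clique {0, 1, 2}. A clique must lie in a single bag of any decomposition, so no decomposition can have width below 2. Combining the bounds, tw(G) = 2.

2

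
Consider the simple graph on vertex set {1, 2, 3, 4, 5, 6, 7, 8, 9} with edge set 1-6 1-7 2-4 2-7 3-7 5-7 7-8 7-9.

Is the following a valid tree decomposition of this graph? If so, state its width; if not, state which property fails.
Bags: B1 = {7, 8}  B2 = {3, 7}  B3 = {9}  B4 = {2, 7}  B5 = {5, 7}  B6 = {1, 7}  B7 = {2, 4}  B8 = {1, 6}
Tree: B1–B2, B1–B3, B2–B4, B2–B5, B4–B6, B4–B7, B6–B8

A tree decomposition must satisfy three properties: every vertex lies in some bag; for every edge, both endpoints lie together in some bag; and for every vertex, the bags containing it form a connected subtree. Here edge (7,9) lies in no bag, so the decomposition is invalid.

No — edge (7,9) lies in no bag.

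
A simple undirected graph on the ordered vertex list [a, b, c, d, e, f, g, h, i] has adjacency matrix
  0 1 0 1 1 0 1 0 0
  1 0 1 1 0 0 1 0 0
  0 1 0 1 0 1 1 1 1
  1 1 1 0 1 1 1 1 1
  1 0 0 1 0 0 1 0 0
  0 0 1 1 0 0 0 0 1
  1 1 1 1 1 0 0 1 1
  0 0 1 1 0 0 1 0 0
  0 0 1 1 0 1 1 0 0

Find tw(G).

A width-3 tree decomposition is:
Bags: B1 = {a, d, e, g}  B2 = {a, b, d, g}  B3 = {b, c, d, g}  B4 = {c, d, g, i}  B5 = {c, d, g, h}  B6 = {c, d, f, i}
Tree: B1–B2, B2–B3, B3–B4, B3–B5, B4–B6
Every bag has size at most 4, so the width is 4 − 1 = 3 and tw(G) ≤ 3. For the lower bound, the 4 vertices {a, d, e, g} are pairwise adjacent, and any tree decomposition puts a clique entirely inside one bag — forcing width ≥ 3. Hence tw(G) = 3 exactly.

3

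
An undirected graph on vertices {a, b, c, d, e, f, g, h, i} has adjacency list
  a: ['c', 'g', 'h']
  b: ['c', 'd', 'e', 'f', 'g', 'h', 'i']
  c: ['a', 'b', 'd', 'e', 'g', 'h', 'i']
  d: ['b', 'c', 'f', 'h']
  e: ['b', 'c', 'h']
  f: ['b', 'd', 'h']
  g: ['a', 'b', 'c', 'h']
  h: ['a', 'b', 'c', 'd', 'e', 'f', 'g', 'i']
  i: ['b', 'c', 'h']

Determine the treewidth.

A width-3 tree decomposition is:
Bags: B1 = {b, c, g, h}  B2 = {b, c, e, h}  B3 = {b, c, h, i}  B4 = {a, c, g, h}  B5 = {b, c, d, h}  B6 = {b, d, f, h}
Tree: B1–B2, B2–B3, B1–B4, B3–B5, B5–B6
Each bag holds 4 vertices, so the decomposition has width 3, which upper-bounds the treewidth. For the lower bound, the 4 vertices {a, c, g, h} are pairwise adjacent, and any tree decomposition puts a clique entirely inside one bag — forcing width ≥ 3. Therefore the treewidth is 3.

3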